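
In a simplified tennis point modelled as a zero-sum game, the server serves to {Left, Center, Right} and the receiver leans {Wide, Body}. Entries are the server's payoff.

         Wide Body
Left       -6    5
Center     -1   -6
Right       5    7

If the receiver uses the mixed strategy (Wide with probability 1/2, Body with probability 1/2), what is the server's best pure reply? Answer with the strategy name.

Right

Expected payoff of Left: (1/2)·(-6) + (1/2)·5 = -1/2.
Expected payoff of Center: (1/2)·(-1) + (1/2)·(-6) = -7/2.
Expected payoff of Right: (1/2)·5 + (1/2)·7 = 6.
The largest is 6, so the server's best response is Right.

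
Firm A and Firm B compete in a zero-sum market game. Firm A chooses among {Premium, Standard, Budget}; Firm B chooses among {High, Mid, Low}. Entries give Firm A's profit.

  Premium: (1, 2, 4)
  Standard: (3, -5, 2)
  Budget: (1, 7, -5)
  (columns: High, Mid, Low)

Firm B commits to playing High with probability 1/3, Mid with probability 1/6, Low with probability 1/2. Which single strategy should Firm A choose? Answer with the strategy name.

Expected payoff of Premium: (1/3)·1 + (1/6)·2 + (1/2)·4 = 8/3.
Expected payoff of Standard: (1/3)·3 + (1/6)·(-5) + (1/2)·2 = 7/6.
Expected payoff of Budget: (1/3)·1 + (1/6)·7 + (1/2)·(-5) = -1.
The largest is 8/3, so Firm A's best response is Premium.

Premium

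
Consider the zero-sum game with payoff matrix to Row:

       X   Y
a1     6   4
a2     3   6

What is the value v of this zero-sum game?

24/5

Row minima: a1 → 4, a2 → 3; maximin = 4.
Column maxima: X → 6, Y → 6; minimax = 6.
4 ≠ 6, so there is no saddle point; optimal play is mixed.
Let Row play a1 with probability p. Expected payoff against X: 6p + 3(1−p) = 3p + 3; against Y: 4p + 6(1−p) = −2p + 6.
Setting these equal: 3p + 3 = −2p + 6 ⇒ 5p = 3 ⇒ p = 3/5, and the value is (3)·(3/5) + 3 = 24/5.
For Column: with q = P(X), equating a1's and a2's payoffs gives 2q + 4 = −3q + 6 ⇒ q = 2/5.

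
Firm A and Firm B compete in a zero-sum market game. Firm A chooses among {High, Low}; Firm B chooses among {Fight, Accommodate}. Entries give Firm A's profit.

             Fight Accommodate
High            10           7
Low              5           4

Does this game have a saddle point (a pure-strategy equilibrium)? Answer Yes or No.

Yes

Row minima: High → 7, Low → 4; maximin = 7.
Column maxima: Fight → 10, Accommodate → 7; minimax = 7.
maximin = minimax = 7, so a saddle point exists.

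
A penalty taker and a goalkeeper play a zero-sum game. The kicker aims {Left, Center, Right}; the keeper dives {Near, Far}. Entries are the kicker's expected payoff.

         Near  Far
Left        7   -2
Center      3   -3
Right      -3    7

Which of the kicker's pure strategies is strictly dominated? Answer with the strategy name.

Center

Left gives a strictly higher payoff than Center against every column: 7 > 3, -2 > -3.
So Center is strictly dominated and the kicker never plays it.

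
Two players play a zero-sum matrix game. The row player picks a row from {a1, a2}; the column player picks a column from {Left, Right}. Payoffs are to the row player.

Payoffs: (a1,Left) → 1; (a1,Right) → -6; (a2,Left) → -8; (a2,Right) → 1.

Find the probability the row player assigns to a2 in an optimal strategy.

Row minima: a1 → -6, a2 → -8; maximin = -6.
Column maxima: Left → 1, Right → 1; minimax = 1.
-6 ≠ 1, so there is no saddle point; optimal play is mixed.
Let the row player play a1 with probability p. Expected payoff against Left: 1p + (-8)(1−p) = 9p − 8; against Right: (-6)p + 1(1−p) = −7p + 1.
Setting these equal: 9p − 8 = −7p + 1 ⇒ 16p = 9 ⇒ p = 9/16, and the value is (9)·(9/16) − 8 = -47/16.
For the column player: with q = P(Left), equating a1's and a2's payoffs gives 7q − 6 = −9q + 1 ⇒ q = 7/16.

7/16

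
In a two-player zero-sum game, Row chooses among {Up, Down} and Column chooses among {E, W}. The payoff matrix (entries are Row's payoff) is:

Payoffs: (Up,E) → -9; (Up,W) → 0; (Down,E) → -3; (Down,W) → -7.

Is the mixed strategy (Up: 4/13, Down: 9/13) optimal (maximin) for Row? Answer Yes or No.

Against E this mix gives (4/13)·(-9) + (9/13)·(-3) = -63/13.
Against W this mix gives (4/13)·0 + (9/13)·(-7) = -63/13.
All of Column's active replies (E, W) yield -63/13, and no column does worse for Row. The mix makes Column indifferent and guarantees -63/13, so it is optimal.

Yes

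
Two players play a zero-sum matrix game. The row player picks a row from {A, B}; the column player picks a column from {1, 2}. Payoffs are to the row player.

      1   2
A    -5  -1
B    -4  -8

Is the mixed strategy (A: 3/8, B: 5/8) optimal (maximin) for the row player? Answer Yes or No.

No

Against 1 this mix gives (3/8)·(-5) + (5/8)·(-4) = -35/8.
Against 2 this mix gives (3/8)·(-1) + (5/8)·(-8) = -43/8.
The column player will play 2, holding the row player to -43/8. Shifting weight toward the row that does better against 2 would raise this floor (the equalizing mix achieves -9/2 against both 2 and 1), so the proposed strategy is not optimal.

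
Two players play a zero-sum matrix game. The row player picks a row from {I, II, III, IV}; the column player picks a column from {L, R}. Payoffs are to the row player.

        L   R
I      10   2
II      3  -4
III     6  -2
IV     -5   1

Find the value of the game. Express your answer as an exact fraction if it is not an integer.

2

Row minima: I → 2, II → -4, III → -2, IV → -5; maximin = 2.
Column maxima: L → 10, R → 2; minimax = 2.
Since maximin = minimax = 2, there is a saddle point and the value is 2.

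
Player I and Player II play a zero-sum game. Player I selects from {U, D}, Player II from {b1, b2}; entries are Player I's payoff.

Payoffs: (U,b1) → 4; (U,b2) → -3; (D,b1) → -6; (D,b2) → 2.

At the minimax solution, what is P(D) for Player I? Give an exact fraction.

7/15

Row minima: U → -3, D → -6; maximin = -3.
Column maxima: b1 → 4, b2 → 2; minimax = 2.
-3 ≠ 2, so there is no saddle point; optimal play is mixed.
Let Player I play U with probability p. Expected payoff against b1: 4p + (-6)(1−p) = 10p − 6; against b2: (-3)p + 2(1−p) = −5p + 2.
Setting these equal: 10p − 6 = −5p + 2 ⇒ 15p = 8 ⇒ p = 8/15, and the value is (10)·(8/15) − 6 = -2/3.
For Player II: with q = P(b1), equating U's and D's payoffs gives 7q − 3 = −8q + 2 ⇒ q = 1/3.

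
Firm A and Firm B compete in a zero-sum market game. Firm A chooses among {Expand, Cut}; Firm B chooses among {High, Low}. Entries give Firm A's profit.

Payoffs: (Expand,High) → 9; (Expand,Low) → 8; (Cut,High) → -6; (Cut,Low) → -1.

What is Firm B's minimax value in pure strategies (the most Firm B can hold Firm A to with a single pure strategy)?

8

Column maxima: High → 9, Low → 8.
The smallest of these is 8.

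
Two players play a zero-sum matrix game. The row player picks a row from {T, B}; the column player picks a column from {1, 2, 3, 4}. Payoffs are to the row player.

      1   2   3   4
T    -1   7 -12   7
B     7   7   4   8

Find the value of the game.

Row minima: T → -12, B → 4; maximin = 4.
Column maxima: 1 → 7, 2 → 7, 3 → 4, 4 → 8; minimax = 4.
Since maximin = minimax = 4, there is a saddle point and the value is 4.

4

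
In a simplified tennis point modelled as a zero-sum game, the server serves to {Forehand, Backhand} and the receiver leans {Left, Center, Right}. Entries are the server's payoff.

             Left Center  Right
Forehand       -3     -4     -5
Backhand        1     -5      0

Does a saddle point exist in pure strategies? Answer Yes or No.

Row minima: Forehand → -5, Backhand → -5; maximin = -5.
Column maxima: Left → 1, Center → -4, Right → 0; minimax = -4.
-5 ≠ -4, so no pure-strategy equilibrium exists.

No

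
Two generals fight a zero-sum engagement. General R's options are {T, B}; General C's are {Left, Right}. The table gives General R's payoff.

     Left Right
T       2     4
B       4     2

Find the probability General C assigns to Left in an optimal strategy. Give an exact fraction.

Row minima: T → 2, B → 2; maximin = 2.
Column maxima: Left → 4, Right → 4; minimax = 4.
2 ≠ 4, so there is no saddle point; optimal play is mixed.
Let General R play T with probability p. Expected payoff against Left: 2p + 4(1−p) = −2p + 4; against Right: 4p + 2(1−p) = 2p + 2.
Setting these equal: −2p + 4 = 2p + 2 ⇒ −4p = -2 ⇒ p = 1/2, and the value is (-2)·(1/2) + 4 = 3.
For General C: with q = P(Left), equating T's and B's payoffs gives −2q + 4 = 2q + 2 ⇒ q = 1/2.

1/2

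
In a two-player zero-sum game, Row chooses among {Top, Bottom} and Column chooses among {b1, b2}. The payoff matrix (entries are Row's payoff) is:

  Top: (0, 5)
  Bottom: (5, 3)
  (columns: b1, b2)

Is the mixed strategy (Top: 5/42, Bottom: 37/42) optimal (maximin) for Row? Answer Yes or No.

No

Against b1 this mix gives (5/42)·0 + (37/42)·5 = 185/42.
Against b2 this mix gives (5/42)·5 + (37/42)·3 = 68/21.
Column will play b2, holding Row to 68/21. Shifting weight toward the row that does better against b2 would raise this floor (the equalizing mix achieves 25/7 against both b2 and b1), so the proposed strategy is not optimal.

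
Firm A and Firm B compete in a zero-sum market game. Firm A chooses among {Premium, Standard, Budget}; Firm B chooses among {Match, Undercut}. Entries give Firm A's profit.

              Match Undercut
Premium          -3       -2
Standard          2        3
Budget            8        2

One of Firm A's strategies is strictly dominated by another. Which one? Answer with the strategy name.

Standard gives a strictly higher payoff than Premium against every column: 2 > -3, 3 > -2.
So Premium is strictly dominated and Firm A never plays it.

Premium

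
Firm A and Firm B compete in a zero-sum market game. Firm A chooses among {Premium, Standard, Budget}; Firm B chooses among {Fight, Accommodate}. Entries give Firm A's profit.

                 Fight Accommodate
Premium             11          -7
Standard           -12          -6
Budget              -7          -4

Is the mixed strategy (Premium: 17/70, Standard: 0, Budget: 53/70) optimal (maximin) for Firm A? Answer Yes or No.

Against Fight this mix gives (17/70)·11 + (53/70)·(-7) = -92/35.
Against Accommodate this mix gives (17/70)·(-7) + (53/70)·(-4) = -331/70.
Firm B will play Accommodate, holding Firm A to -331/70. Shifting weight toward the row that does better against Accommodate would raise this floor (the equalizing mix achieves -31/7 against both Accommodate and Fight), so the proposed strategy is not optimal.

No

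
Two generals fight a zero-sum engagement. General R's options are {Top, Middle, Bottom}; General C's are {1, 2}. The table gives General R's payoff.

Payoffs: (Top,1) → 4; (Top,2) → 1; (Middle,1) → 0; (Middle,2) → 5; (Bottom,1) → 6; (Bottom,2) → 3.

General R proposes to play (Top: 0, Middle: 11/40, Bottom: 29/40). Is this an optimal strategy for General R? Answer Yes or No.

No

Against 1 this mix gives (11/40)·0 + (29/40)·6 = 87/20.
Against 2 this mix gives (11/40)·5 + (29/40)·3 = 71/20.
General C will play 2, holding General R to 71/20. Shifting weight toward the row that does better against 2 would raise this floor (the equalizing mix achieves 15/4 against both 2 and 1), so the proposed strategy is not optimal.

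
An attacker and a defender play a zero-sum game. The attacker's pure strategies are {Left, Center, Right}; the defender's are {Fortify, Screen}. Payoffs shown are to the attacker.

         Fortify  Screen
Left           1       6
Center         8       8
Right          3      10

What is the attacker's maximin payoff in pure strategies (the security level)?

8

Row minima: Left → 1, Center → 8, Right → 3.
The best of these is 8.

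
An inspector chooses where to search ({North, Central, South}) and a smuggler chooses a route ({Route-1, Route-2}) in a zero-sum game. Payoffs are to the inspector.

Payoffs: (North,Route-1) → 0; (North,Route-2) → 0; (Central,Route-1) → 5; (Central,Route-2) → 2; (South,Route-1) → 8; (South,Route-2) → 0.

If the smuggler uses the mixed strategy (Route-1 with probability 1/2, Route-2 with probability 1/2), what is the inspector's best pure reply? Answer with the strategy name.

South

Expected payoff of North: (1/2)·0 + (1/2)·0 = 0.
Expected payoff of Central: (1/2)·5 + (1/2)·2 = 7/2.
Expected payoff of South: (1/2)·8 + (1/2)·0 = 4.
The largest is 4, so the inspector's best response is South.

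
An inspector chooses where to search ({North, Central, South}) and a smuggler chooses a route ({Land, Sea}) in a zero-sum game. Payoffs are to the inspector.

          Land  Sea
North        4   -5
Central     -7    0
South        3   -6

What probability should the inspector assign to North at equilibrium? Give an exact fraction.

7/16

Row minima: North → -5, Central → -7, South → -6; maximin = -5.
Column maxima: Land → 4, Sea → 0; minimax = 0.
-5 ≠ 0, so there is no saddle point; optimal play is mixed.
South is strictly dominated by North, so the inspector never plays it.
On the remaining 2×2 (North, Central vs Land, Sea):
Let the inspector play North with probability p. Expected payoff against Land: 4p + (-7)(1−p) = 11p − 7; against Sea: (-5)p + 0(1−p) = −5p.
Setting these equal: 11p − 7 = −5p ⇒ 16p = 7 ⇒ p = 7/16, and the value is (11)·(7/16) − 7 = -35/16.
For the smuggler: with q = P(Land), equating North's and Central's payoffs gives 9q − 5 = −7q ⇒ q = 5/16.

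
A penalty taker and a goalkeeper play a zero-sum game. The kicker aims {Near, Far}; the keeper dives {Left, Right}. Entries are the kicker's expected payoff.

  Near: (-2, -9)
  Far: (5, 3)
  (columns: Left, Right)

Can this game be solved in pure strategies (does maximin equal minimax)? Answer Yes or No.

Row minima: Near → -9, Far → 3; maximin = 3.
Column maxima: Left → 5, Right → 3; minimax = 3.
maximin = minimax = 3, so a saddle point exists.

Yes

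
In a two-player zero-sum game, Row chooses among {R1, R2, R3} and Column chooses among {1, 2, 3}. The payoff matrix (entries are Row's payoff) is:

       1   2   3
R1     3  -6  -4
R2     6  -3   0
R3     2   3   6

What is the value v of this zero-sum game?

12/5

Row minima: R1 → -6, R2 → -3, R3 → 2; maximin = 2.
Column maxima: 1 → 6, 2 → 3, 3 → 6; minimax = 3.
2 ≠ 3, so there is no saddle point; optimal play is mixed.
R1 is strictly dominated by R2, so Row never plays it.
3 is strictly dominated by 2 (it gives Row strictly more in every row), so Column never plays it.
On the remaining 2×2 (R2, R3 vs 1, 2):
Let Row play R2 with probability p. Expected payoff against 1: 6p + 2(1−p) = 4p + 2; against 2: (-3)p + 3(1−p) = −6p + 3.
Setting these equal: 4p + 2 = −6p + 3 ⇒ 10p = 1 ⇒ p = 1/10, and the value is (4)·(1/10) + 2 = 12/5.
For Column: with q = P(1), equating R2's and R3's payoffs gives 9q − 3 = −q + 3 ⇒ q = 3/5.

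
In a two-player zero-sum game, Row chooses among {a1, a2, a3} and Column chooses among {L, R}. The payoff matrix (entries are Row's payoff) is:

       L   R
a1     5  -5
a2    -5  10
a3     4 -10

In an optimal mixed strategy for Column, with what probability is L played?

Row minima: a1 → -5, a2 → -5, a3 → -10; maximin = -5.
Column maxima: L → 5, R → 10; minimax = 5.
-5 ≠ 5, so there is no saddle point; optimal play is mixed.
a3 is strictly dominated by a1, so Row never plays it.
On the remaining 2×2 (a1, a2 vs L, R):
Let Row play a1 with probability p. Expected payoff against L: 5p + (-5)(1−p) = 10p − 5; against R: (-5)p + 10(1−p) = −15p + 10.
Setting these equal: 10p − 5 = −15p + 10 ⇒ 25p = 15 ⇒ p = 3/5, and the value is (10)·(3/5) − 5 = 1.
For Column: with q = P(L), equating a1's and a2's payoffs gives 10q − 5 = −15q + 10 ⇒ q = 3/5.

3/5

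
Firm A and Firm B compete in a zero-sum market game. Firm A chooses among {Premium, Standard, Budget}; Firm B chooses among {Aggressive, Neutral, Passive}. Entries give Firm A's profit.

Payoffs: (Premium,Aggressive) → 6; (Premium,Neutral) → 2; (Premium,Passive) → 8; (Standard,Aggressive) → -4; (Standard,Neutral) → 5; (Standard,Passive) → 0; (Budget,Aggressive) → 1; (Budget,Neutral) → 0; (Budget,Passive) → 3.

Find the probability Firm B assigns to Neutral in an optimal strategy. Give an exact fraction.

Row minima: Premium → 2, Standard → -4, Budget → 0; maximin = 2.
Column maxima: Aggressive → 6, Neutral → 5, Passive → 8; minimax = 5.
2 ≠ 5, so there is no saddle point; optimal play is mixed.
Budget is strictly dominated by Premium, so Firm A never plays it.
Passive is strictly dominated by Aggressive (it gives Firm A strictly more in every row), so Firm B never plays it.
On the remaining 2×2 (Premium, Standard vs Aggressive, Neutral):
Let Firm A play Premium with probability p. Expected payoff against Aggressive: 6p + (-4)(1−p) = 10p − 4; against Neutral: 2p + 5(1−p) = −3p + 5.
Setting these equal: 10p − 4 = −3p + 5 ⇒ 13p = 9 ⇒ p = 9/13, and the value is (10)·(9/13) − 4 = 38/13.
For Firm B: with q = P(Aggressive), equating Premium's and Standard's payoffs gives 4q + 2 = −9q + 5 ⇒ q = 3/13.

10/13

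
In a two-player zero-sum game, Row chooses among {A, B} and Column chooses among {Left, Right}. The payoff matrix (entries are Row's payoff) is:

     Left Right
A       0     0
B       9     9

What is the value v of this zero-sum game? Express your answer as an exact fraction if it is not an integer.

9

Row minima: A → 0, B → 9; maximin = 9.
Column maxima: Left → 9, Right → 9; minimax = 9.
Since maximin = minimax = 9, there is a saddle point and the value is 9.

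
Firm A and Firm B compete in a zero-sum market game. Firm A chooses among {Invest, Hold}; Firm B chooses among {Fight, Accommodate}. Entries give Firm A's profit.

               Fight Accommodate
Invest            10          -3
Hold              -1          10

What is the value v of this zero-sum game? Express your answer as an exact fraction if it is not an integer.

Row minima: Invest → -3, Hold → -1; maximin = -1.
Column maxima: Fight → 10, Accommodate → 10; minimax = 10.
-1 ≠ 10, so there is no saddle point; optimal play is mixed.
Let Firm A play Invest with probability p. Expected payoff against Fight: 10p + (-1)(1−p) = 11p − 1; against Accommodate: (-3)p + 10(1−p) = −13p + 10.
Setting these equal: 11p − 1 = −13p + 10 ⇒ 24p = 11 ⇒ p = 11/24, and the value is (11)·(11/24) − 1 = 97/24.
For Firm B: with q = P(Fight), equating Invest's and Hold's payoffs gives 13q − 3 = −11q + 10 ⇒ q = 13/24.

97/24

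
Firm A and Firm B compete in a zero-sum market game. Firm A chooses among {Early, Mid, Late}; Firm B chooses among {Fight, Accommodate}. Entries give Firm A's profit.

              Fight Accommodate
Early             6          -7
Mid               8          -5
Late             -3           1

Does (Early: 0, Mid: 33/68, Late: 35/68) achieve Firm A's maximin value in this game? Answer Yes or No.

No

Against Fight this mix gives (33/68)·8 + (35/68)·(-3) = 159/68.
Against Accommodate this mix gives (33/68)·(-5) + (35/68)·1 = -65/34.
Firm B will play Accommodate, holding Firm A to -65/34. Shifting weight toward the row that does better against Accommodate would raise this floor (the equalizing mix achieves -7/17 against both Accommodate and Fight), so the proposed strategy is not optimal.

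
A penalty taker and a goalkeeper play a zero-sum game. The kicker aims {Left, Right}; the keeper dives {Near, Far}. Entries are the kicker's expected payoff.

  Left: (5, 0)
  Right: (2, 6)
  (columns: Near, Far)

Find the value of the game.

10/3

Row minima: Left → 0, Right → 2; maximin = 2.
Column maxima: Near → 5, Far → 6; minimax = 5.
2 ≠ 5, so there is no saddle point; optimal play is mixed.
Let the kicker play Left with probability p. Expected payoff against Near: 5p + 2(1−p) = 3p + 2; against Far: 0p + 6(1−p) = −6p + 6.
Setting these equal: 3p + 2 = −6p + 6 ⇒ 9p = 4 ⇒ p = 4/9, and the value is (3)·(4/9) + 2 = 10/3.
For the keeper: with q = P(Near), equating Left's and Right's payoffs gives 5q = −4q + 6 ⇒ q = 2/3.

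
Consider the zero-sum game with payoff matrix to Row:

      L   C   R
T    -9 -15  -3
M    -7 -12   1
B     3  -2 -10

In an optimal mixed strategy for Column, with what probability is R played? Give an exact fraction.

10/21

Row minima: T → -15, M → -12, B → -10; maximin = -10.
Column maxima: L → 3, C → -2, R → 1; minimax = -2.
-10 ≠ -2, so there is no saddle point; optimal play is mixed.
T is strictly dominated by M, so Row never plays it.
L is strictly dominated by C (it gives Row strictly more in every row), so Column never plays it.
On the remaining 2×2 (M, B vs C, R):
Let Row play M with probability p. Expected payoff against C: (-12)p + (-2)(1−p) = −10p − 2; against R: 1p + (-10)(1−p) = 11p − 10.
Setting these equal: −10p − 2 = 11p − 10 ⇒ −21p = -8 ⇒ p = 8/21, and the value is (-10)·(8/21) − 2 = -122/21.
For Column: with q = P(C), equating M's and B's payoffs gives −13q + 1 = 8q − 10 ⇒ q = 11/21.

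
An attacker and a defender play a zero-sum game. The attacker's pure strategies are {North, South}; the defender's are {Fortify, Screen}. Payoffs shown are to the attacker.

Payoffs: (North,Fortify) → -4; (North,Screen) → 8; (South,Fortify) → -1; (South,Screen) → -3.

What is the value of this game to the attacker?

-10/7

Row minima: North → -4, South → -3; maximin = -3.
Column maxima: Fortify → -1, Screen → 8; minimax = -1.
-3 ≠ -1, so there is no saddle point; optimal play is mixed.
Let the attacker play North with probability p. Expected payoff against Fortify: (-4)p + (-1)(1−p) = −3p − 1; against Screen: 8p + (-3)(1−p) = 11p − 3.
Setting these equal: −3p − 1 = 11p − 3 ⇒ −14p = -2 ⇒ p = 1/7, and the value is (-3)·(1/7) − 1 = -10/7.
For the defender: with q = P(Fortify), equating North's and South's payoffs gives −12q + 8 = 2q − 3 ⇒ q = 11/14.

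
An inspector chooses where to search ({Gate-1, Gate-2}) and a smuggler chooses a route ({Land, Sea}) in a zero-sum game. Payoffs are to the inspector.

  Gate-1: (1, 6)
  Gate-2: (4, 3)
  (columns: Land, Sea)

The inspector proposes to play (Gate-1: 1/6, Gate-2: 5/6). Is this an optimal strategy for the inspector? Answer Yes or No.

Yes

Against Land this mix gives (1/6)·1 + (5/6)·4 = 7/2.
Against Sea this mix gives (1/6)·6 + (5/6)·3 = 7/2.
All of the smuggler's active replies (Land, Sea) yield 7/2, and no column does worse for the inspector. The mix makes the smuggler indifferent and guarantees 7/2, so it is optimal.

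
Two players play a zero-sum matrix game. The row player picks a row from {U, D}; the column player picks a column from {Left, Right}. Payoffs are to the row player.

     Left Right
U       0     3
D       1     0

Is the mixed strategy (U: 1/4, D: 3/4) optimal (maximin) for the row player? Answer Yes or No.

Yes

Against Left this mix gives (1/4)·0 + (3/4)·1 = 3/4.
Against Right this mix gives (1/4)·3 + (3/4)·0 = 3/4.
All of the column player's active replies (Left, Right) yield 3/4, and no column does worse for the row player. The mix makes the column player indifferent and guarantees 3/4, so it is optimal.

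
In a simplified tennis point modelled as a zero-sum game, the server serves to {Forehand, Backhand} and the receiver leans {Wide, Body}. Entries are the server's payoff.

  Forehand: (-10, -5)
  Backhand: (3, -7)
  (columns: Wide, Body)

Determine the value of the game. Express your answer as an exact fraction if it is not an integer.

Row minima: Forehand → -10, Backhand → -7; maximin = -7.
Column maxima: Wide → 3, Body → -5; minimax = -5.
-7 ≠ -5, so there is no saddle point; optimal play is mixed.
Let the server play Forehand with probability p. Expected payoff against Wide: (-10)p + 3(1−p) = −13p + 3; against Body: (-5)p + (-7)(1−p) = 2p − 7.
Setting these equal: −13p + 3 = 2p − 7 ⇒ −15p = -10 ⇒ p = 2/3, and the value is (-13)·(2/3) + 3 = -17/3.
For the receiver: with q = P(Wide), equating Forehand's and Backhand's payoffs gives −5q − 5 = 10q − 7 ⇒ q = 2/15.

-17/3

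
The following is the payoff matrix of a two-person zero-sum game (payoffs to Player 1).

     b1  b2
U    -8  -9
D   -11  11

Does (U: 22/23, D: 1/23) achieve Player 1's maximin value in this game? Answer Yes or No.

Against b1 this mix gives (22/23)·(-8) + (1/23)·(-11) = -187/23.
Against b2 this mix gives (22/23)·(-9) + (1/23)·11 = -187/23.
All of Player 2's active replies (b1, b2) yield -187/23, and no column does worse for Player 1. The mix makes Player 2 indifferent and guarantees -187/23, so it is optimal.

Yes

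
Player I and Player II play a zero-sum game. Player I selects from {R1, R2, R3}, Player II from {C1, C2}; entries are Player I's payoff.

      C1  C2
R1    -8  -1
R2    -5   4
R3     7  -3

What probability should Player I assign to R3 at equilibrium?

9/19

Row minima: R1 → -8, R2 → -5, R3 → -3; maximin = -3.
Column maxima: C1 → 7, C2 → 4; minimax = 4.
-3 ≠ 4, so there is no saddle point; optimal play is mixed.
R1 is strictly dominated by R2, so Player I never plays it.
On the remaining 2×2 (R2, R3 vs C1, C2):
Let Player I play R2 with probability p. Expected payoff against C1: (-5)p + 7(1−p) = −12p + 7; against C2: 4p + (-3)(1−p) = 7p − 3.
Setting these equal: −12p + 7 = 7p − 3 ⇒ −19p = -10 ⇒ p = 10/19, and the value is (-12)·(10/19) + 7 = 13/19.
For Player II: with q = P(C1), equating R2's and R3's payoffs gives −9q + 4 = 10q − 3 ⇒ q = 7/19.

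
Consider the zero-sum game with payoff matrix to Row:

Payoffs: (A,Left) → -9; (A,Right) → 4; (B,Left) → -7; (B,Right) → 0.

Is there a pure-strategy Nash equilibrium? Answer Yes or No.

Yes

Row minima: A → -9, B → -7; maximin = -7.
Column maxima: Left → -7, Right → 4; minimax = -7.
maximin = minimax = -7, so a saddle point exists.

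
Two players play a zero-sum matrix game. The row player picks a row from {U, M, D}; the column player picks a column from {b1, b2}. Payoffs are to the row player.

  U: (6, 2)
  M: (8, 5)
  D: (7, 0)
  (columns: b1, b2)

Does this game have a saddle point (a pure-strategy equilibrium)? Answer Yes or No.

Yes

Row minima: U → 2, M → 5, D → 0; maximin = 5.
Column maxima: b1 → 8, b2 → 5; minimax = 5.
maximin = minimax = 5, so a saddle point exists.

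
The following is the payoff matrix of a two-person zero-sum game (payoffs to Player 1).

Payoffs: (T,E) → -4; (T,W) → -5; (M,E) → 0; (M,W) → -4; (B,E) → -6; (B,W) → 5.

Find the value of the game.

Row minima: T → -5, M → -4, B → -6; maximin = -4.
Column maxima: E → 0, W → 5; minimax = 0.
-4 ≠ 0, so there is no saddle point; optimal play is mixed.
T is strictly dominated by M, so Player 1 never plays it.
On the remaining 2×2 (M, B vs E, W):
Let Player 1 play M with probability p. Expected payoff against E: 0p + (-6)(1−p) = 6p − 6; against W: (-4)p + 5(1−p) = −9p + 5.
Setting these equal: 6p − 6 = −9p + 5 ⇒ 15p = 11 ⇒ p = 11/15, and the value is (6)·(11/15) − 6 = -8/5.
For Player 2: with q = P(E), equating M's and B's payoffs gives 4q − 4 = −11q + 5 ⇒ q = 3/5.

-8/5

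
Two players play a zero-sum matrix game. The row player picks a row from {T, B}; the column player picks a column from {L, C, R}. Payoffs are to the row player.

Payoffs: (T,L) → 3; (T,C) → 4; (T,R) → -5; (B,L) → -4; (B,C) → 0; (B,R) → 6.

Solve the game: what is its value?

-1/9

Row minima: T → -5, B → -4; maximin = -4.
Column maxima: L → 3, C → 4, R → 6; minimax = 3.
-4 ≠ 3, so there is no saddle point; optimal play is mixed.
C is strictly dominated by L (it gives the row player strictly more in every row), so the column player never plays it.
On the remaining 2×2 (T, B vs L, R):
Let the row player play T with probability p. Expected payoff against L: 3p + (-4)(1−p) = 7p − 4; against R: (-5)p + 6(1−p) = −11p + 6.
Setting these equal: 7p − 4 = −11p + 6 ⇒ 18p = 10 ⇒ p = 5/9, and the value is (7)·(5/9) − 4 = -1/9.
For the column player: with q = P(L), equating T's and B's payoffs gives 8q − 5 = −10q + 6 ⇒ q = 11/18.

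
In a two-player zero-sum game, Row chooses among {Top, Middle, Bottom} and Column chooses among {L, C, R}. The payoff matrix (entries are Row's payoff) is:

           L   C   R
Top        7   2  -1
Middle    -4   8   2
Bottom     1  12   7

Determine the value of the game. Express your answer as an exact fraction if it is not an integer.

25/7

Row minima: Top → -1, Middle → -4, Bottom → 1; maximin = 1.
Column maxima: L → 7, C → 12, R → 7; minimax = 7.
1 ≠ 7, so there is no saddle point; optimal play is mixed.
Middle is strictly dominated by Bottom, so Row never plays it.
C is strictly dominated by R (it gives Row strictly more in every row), so Column never plays it.
On the remaining 2×2 (Top, Bottom vs L, R):
Let Row play Top with probability p. Expected payoff against L: 7p + 1(1−p) = 6p + 1; against R: (-1)p + 7(1−p) = −8p + 7.
Setting these equal: 6p + 1 = −8p + 7 ⇒ 14p = 6 ⇒ p = 3/7, and the value is (6)·(3/7) + 1 = 25/7.
For Column: with q = P(L), equating Top's and Bottom's payoffs gives 8q − 1 = −6q + 7 ⇒ q = 4/7.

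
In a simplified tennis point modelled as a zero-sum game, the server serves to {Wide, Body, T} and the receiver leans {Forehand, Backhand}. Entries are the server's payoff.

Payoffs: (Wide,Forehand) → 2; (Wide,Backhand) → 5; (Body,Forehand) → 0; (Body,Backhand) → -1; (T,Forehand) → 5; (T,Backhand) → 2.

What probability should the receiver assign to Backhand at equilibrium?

1/2

Row minima: Wide → 2, Body → -1, T → 2; maximin = 2.
Column maxima: Forehand → 5, Backhand → 5; minimax = 5.
2 ≠ 5, so there is no saddle point; optimal play is mixed.
Body is strictly dominated by Wide, so the server never plays it.
On the remaining 2×2 (Wide, T vs Forehand, Backhand):
Let the server play Wide with probability p. Expected payoff against Forehand: 2p + 5(1−p) = −3p + 5; against Backhand: 5p + 2(1−p) = 3p + 2.
Setting these equal: −3p + 5 = 3p + 2 ⇒ −6p = -3 ⇒ p = 1/2, and the value is (-3)·(1/2) + 5 = 7/2.
For the receiver: with q = P(Forehand), equating Wide's and T's payoffs gives −3q + 5 = 3q + 2 ⇒ q = 1/2.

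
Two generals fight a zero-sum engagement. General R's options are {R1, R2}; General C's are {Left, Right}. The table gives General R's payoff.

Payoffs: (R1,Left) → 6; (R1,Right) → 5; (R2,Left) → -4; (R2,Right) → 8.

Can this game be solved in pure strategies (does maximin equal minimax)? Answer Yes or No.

Row minima: R1 → 5, R2 → -4; maximin = 5.
Column maxima: Left → 6, Right → 8; minimax = 6.
5 ≠ 6, so no pure-strategy equilibrium exists.

No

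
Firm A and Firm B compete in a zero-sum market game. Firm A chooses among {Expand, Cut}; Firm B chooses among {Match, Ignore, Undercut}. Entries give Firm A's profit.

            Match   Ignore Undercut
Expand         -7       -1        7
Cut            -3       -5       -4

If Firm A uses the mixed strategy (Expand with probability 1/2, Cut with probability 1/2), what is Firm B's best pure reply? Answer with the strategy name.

Match

If Firm B plays Match, Firm A's expected payoff is (1/2)·(-7) + (1/2)·(-3) = -5.
If Firm B plays Ignore, Firm A's expected payoff is (1/2)·(-1) + (1/2)·(-5) = -3.
If Firm B plays Undercut, Firm A's expected payoff is (1/2)·7 + (1/2)·(-4) = 3/2.
Firm B minimizes Firm A's payoff; the smallest is -5, so the best response is Match.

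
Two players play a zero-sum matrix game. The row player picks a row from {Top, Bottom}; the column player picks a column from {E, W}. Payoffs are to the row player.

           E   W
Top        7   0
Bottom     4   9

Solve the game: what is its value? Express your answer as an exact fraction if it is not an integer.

Row minima: Top → 0, Bottom → 4; maximin = 4.
Column maxima: E → 7, W → 9; minimax = 7.
4 ≠ 7, so there is no saddle point; optimal play is mixed.
Let the row player play Top with probability p. Expected payoff against E: 7p + 4(1−p) = 3p + 4; against W: 0p + 9(1−p) = −9p + 9.
Setting these equal: 3p + 4 = −9p + 9 ⇒ 12p = 5 ⇒ p = 5/12, and the value is (3)·(5/12) + 4 = 21/4.
For the column player: with q = P(E), equating Top's and Bottom's payoffs gives 7q = −5q + 9 ⇒ q = 3/4.

21/4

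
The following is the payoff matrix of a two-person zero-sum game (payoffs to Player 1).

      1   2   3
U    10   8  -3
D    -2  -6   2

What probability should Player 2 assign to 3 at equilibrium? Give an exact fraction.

Row minima: U → -3, D → -6; maximin = -3.
Column maxima: 1 → 10, 2 → 8, 3 → 2; minimax = 2.
-3 ≠ 2, so there is no saddle point; optimal play is mixed.
1 is strictly dominated by 2 (it gives Player 1 strictly more in every row), so Player 2 never plays it.
On the remaining 2×2 (U, D vs 2, 3):
Let Player 1 play U with probability p. Expected payoff against 2: 8p + (-6)(1−p) = 14p − 6; against 3: (-3)p + 2(1−p) = −5p + 2.
Setting these equal: 14p − 6 = −5p + 2 ⇒ 19p = 8 ⇒ p = 8/19, and the value is (14)·(8/19) − 6 = -2/19.
For Player 2: with q = P(2), equating U's and D's payoffs gives 11q − 3 = −8q + 2 ⇒ q = 5/19.

14/19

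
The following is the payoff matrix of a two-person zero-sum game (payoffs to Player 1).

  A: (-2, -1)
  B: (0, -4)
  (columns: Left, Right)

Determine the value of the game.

-8/5

Row minima: A → -2, B → -4; maximin = -2.
Column maxima: Left → 0, Right → -1; minimax = -1.
-2 ≠ -1, so there is no saddle point; optimal play is mixed.
Let Player 1 play A with probability p. Expected payoff against Left: (-2)p + 0(1−p) = −2p; against Right: (-1)p + (-4)(1−p) = 3p − 4.
Setting these equal: −2p = 3p − 4 ⇒ −5p = -4 ⇒ p = 4/5, and the value is (-2)·(4/5) = -8/5.
For Player 2: with q = P(Left), equating A's and B's payoffs gives −q − 1 = 4q − 4 ⇒ q = 3/5.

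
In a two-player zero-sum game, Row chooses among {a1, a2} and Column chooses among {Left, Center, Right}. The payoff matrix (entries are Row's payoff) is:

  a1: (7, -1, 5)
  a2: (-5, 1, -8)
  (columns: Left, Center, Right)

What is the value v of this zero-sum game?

Row minima: a1 → -1, a2 → -8; maximin = -1.
Column maxima: Left → 7, Center → 1, Right → 5; minimax = 1.
-1 ≠ 1, so there is no saddle point; optimal play is mixed.
Left is strictly dominated by Right (it gives Row strictly more in every row), so Column never plays it.
On the remaining 2×2 (a1, a2 vs Center, Right):
Let Row play a1 with probability p. Expected payoff against Center: (-1)p + 1(1−p) = −2p + 1; against Right: 5p + (-8)(1−p) = 13p − 8.
Setting these equal: −2p + 1 = 13p − 8 ⇒ −15p = -9 ⇒ p = 3/5, and the value is (-2)·(3/5) + 1 = -1/5.
For Column: with q = P(Center), equating a1's and a2's payoffs gives −6q + 5 = 9q − 8 ⇒ q = 13/15.

-1/5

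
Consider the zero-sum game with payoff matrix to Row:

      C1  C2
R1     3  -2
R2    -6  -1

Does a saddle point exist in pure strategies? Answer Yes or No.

No

Row minima: R1 → -2, R2 → -6; maximin = -2.
Column maxima: C1 → 3, C2 → -1; minimax = -1.
-2 ≠ -1, so no pure-strategy equilibrium exists.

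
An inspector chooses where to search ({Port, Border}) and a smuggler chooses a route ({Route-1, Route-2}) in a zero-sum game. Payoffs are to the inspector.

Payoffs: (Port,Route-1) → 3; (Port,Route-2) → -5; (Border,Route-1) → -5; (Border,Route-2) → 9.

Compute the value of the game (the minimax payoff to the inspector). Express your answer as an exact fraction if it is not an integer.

1/11

Row minima: Port → -5, Border → -5; maximin = -5.
Column maxima: Route-1 → 3, Route-2 → 9; minimax = 3.
-5 ≠ 3, so there is no saddle point; optimal play is mixed.
Let the inspector play Port with probability p. Expected payoff against Route-1: 3p + (-5)(1−p) = 8p − 5; against Route-2: (-5)p + 9(1−p) = −14p + 9.
Setting these equal: 8p − 5 = −14p + 9 ⇒ 22p = 14 ⇒ p = 7/11, and the value is (8)·(7/11) − 5 = 1/11.
For the smuggler: with q = P(Route-1), equating Port's and Border's payoffs gives 8q − 5 = −14q + 9 ⇒ q = 7/11.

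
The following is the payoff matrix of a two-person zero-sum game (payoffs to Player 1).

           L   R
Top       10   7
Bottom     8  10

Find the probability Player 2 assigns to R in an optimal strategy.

Row minima: Top → 7, Bottom → 8; maximin = 8.
Column maxima: L → 10, R → 10; minimax = 10.
8 ≠ 10, so there is no saddle point; optimal play is mixed.
Let Player 1 play Top with probability p. Expected payoff against L: 10p + 8(1−p) = 2p + 8; against R: 7p + 10(1−p) = −3p + 10.
Setting these equal: 2p + 8 = −3p + 10 ⇒ 5p = 2 ⇒ p = 2/5, and the value is (2)·(2/5) + 8 = 44/5.
For Player 2: with q = P(L), equating Top's and Bottom's payoffs gives 3q + 7 = −2q + 10 ⇒ q = 3/5.

2/5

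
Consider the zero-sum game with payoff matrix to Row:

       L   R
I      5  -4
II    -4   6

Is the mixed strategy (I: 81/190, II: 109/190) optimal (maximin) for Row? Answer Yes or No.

No

Against L this mix gives (81/190)·5 + (109/190)·(-4) = -31/190.
Against R this mix gives (81/190)·(-4) + (109/190)·6 = 33/19.
Column will play L, holding Row to -31/190. Shifting weight toward the row that does better against L would raise this floor (the equalizing mix achieves 14/19 against both L and R), so the proposed strategy is not optimal.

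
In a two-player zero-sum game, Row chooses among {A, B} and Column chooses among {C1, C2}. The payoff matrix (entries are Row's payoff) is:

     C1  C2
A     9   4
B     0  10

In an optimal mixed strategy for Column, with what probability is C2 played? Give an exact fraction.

3/5

Row minima: A → 4, B → 0; maximin = 4.
Column maxima: C1 → 9, C2 → 10; minimax = 9.
4 ≠ 9, so there is no saddle point; optimal play is mixed.
Let Row play A with probability p. Expected payoff against C1: 9p + 0(1−p) = 9p; against C2: 4p + 10(1−p) = −6p + 10.
Setting these equal: 9p = −6p + 10 ⇒ 15p = 10 ⇒ p = 2/3, and the value is (9)·(2/3) = 6.
For Column: with q = P(C1), equating A's and B's payoffs gives 5q + 4 = −10q + 10 ⇒ q = 2/5.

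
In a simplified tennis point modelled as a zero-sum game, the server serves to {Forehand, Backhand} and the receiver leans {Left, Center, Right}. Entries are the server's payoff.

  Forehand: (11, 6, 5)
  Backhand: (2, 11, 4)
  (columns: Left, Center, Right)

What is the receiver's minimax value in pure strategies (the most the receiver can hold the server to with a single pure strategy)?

5

Column maxima: Left → 11, Center → 11, Right → 5.
The smallest of these is 5.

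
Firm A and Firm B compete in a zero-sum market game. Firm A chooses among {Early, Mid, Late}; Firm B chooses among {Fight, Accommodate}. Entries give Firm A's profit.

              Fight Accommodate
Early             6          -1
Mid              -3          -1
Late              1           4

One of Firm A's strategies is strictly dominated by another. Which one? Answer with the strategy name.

Late gives a strictly higher payoff than Mid against every column: 1 > -3, 4 > -1.
So Mid is strictly dominated and Firm A never plays it.

Mid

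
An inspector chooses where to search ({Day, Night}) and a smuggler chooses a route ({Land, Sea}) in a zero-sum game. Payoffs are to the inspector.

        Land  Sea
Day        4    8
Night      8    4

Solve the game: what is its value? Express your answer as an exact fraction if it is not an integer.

Row minima: Day → 4, Night → 4; maximin = 4.
Column maxima: Land → 8, Sea → 8; minimax = 8.
4 ≠ 8, so there is no saddle point; optimal play is mixed.
Let the inspector play Day with probability p. Expected payoff against Land: 4p + 8(1−p) = −4p + 8; against Sea: 8p + 4(1−p) = 4p + 4.
Setting these equal: −4p + 8 = 4p + 4 ⇒ −8p = -4 ⇒ p = 1/2, and the value is (-4)·(1/2) + 8 = 6.
For the smuggler: with q = P(Land), equating Day's and Night's payoffs gives −4q + 8 = 4q + 4 ⇒ q = 1/2.

6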